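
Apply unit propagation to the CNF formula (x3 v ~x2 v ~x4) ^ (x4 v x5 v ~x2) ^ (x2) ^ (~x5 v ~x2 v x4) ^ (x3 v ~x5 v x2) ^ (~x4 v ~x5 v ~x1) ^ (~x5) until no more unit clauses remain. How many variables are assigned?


Unit propagation repeatedly assigns the literal in any unit clause, then simplifies.
Assignments in order: x2 = T, x5 = F, x4 = T, x3 = T.
No further unit clauses remain.
Total variables assigned = 4.

4


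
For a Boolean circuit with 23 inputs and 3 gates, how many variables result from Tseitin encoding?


The Tseitin transformation introduces one auxiliary variable per gate.
Total variables = inputs + gates = 23 + 3 = 26.

26


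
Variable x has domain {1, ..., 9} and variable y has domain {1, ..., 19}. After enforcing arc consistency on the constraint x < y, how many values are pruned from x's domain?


For the constraint x < y, x needs a supporting value in y's domain.
x can be at most 18 (one less than y's maximum).
Valid x values from domain: 9 out of 9.
Pruned = 9 - 9 = 0.

0


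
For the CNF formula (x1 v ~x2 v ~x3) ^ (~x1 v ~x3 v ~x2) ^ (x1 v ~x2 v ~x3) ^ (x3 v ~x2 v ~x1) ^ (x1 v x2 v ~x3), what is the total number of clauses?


Each group enclosed in parentheses joined by ^ is one clause.
Counting the conjuncts: 5 clauses.

5


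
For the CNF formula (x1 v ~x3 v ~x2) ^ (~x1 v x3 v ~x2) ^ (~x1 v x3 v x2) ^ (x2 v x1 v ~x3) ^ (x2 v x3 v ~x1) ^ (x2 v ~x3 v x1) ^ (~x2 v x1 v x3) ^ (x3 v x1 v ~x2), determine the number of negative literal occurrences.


Scan each clause for negated literals.
Clause 1: 2 negative; Clause 2: 2 negative; Clause 3: 1 negative; Clause 4: 1 negative; Clause 5: 1 negative; Clause 6: 1 negative; Clause 7: 1 negative; Clause 8: 1 negative.
Total negative literal occurrences = 10.

10


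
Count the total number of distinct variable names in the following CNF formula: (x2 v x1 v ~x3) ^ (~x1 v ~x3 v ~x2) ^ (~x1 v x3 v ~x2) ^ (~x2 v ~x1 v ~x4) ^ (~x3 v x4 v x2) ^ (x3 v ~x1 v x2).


Identify each distinct variable in the formula.
Variables found: x1, x2, x3, x4.
Total distinct variables = 4.

4


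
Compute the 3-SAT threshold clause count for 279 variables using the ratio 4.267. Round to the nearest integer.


The 3-SAT phase transition occurs at approximately 4.267 clauses per variable.
m = 4.267 * 279 = 1190.493.
Rounded to nearest integer: 1190.

1190


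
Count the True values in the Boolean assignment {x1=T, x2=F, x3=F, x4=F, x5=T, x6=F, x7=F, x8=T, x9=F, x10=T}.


The weight is the number of variables assigned True.
True variables: x1, x5, x8, x10.
Weight = 4.

4


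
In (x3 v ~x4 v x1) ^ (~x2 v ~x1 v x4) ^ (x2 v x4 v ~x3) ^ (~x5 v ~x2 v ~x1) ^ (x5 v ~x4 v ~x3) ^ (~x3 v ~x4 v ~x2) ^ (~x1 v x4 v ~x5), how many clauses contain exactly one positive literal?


A definite clause has exactly one positive literal.
Clause 1: 2 positive -> not definite
Clause 2: 1 positive -> definite
Clause 3: 2 positive -> not definite
Clause 4: 0 positive -> not definite
Clause 5: 1 positive -> definite
Clause 6: 0 positive -> not definite
Clause 7: 1 positive -> definite
Definite clause count = 3.

3


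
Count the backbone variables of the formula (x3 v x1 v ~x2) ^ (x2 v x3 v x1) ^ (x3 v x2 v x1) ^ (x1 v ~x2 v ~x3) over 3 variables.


Find all satisfying assignments: 5 model(s).
Check which variables have the same value in every model.
No variable is fixed across all models.
Backbone size = 0.

0


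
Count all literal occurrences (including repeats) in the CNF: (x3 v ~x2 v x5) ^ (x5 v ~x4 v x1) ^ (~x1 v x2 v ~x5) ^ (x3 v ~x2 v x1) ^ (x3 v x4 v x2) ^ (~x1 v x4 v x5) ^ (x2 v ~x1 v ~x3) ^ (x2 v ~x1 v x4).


Clause lengths: 3, 3, 3, 3, 3, 3, 3, 3.
Sum = 3 + 3 + 3 + 3 + 3 + 3 + 3 + 3 = 24.

24


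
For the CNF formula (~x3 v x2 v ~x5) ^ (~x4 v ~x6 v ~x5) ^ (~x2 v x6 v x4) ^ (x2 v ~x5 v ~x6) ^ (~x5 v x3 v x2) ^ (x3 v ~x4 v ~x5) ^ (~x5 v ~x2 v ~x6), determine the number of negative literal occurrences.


Scan each clause for negated literals.
Clause 1: 2 negative; Clause 2: 3 negative; Clause 3: 1 negative; Clause 4: 2 negative; Clause 5: 1 negative; Clause 6: 2 negative; Clause 7: 3 negative.
Total negative literal occurrences = 14.

14


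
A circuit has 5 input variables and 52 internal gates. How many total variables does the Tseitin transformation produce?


The Tseitin transformation introduces one auxiliary variable per gate.
Total variables = inputs + gates = 5 + 52 = 57.

57


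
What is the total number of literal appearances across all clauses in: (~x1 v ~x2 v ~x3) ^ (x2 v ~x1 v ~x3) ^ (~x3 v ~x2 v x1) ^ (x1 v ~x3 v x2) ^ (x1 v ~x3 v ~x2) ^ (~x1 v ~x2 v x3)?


Clause lengths: 3, 3, 3, 3, 3, 3.
Sum = 3 + 3 + 3 + 3 + 3 + 3 = 18.

18


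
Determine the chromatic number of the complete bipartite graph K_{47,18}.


K_{47,18} is bipartite by definition: the two parts are independent sets, with every edge crossing between them.
Color all vertices in one part with color 1 and all vertices in the other part with color 2.
Since the graph has at least one edge, one color does not suffice.
Chromatic number = 2.

2


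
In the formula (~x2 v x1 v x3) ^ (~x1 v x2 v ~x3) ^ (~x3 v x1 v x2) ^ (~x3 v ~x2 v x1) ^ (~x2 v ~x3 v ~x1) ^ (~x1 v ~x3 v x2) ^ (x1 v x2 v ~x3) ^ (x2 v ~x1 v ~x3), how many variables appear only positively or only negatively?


A pure literal appears in only one polarity across all clauses.
No pure literals found.
Count = 0.

0


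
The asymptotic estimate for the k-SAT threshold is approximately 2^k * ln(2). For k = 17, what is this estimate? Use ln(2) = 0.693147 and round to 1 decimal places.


Using the asymptotic formula: threshold ~ 2^k * ln(2).
2^17 = 131072.
131072 * 0.693147 = 90852.2.

90852.2


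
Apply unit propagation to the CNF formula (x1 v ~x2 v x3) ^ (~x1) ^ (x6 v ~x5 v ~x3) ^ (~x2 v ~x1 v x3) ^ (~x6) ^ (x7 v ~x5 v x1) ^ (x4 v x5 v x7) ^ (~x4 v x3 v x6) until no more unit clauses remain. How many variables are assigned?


Unit propagation repeatedly assigns the literal in any unit clause, then simplifies.
Assignments in order: x1 = F, x6 = F.
No further unit clauses remain.
Total variables assigned = 2.

2


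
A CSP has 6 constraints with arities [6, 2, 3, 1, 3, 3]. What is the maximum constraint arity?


The arities are: 6, 2, 3, 1, 3, 3.
Scan for the maximum value.
Maximum arity = 6.

6


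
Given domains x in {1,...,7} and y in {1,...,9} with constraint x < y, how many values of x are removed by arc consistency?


For the constraint x < y, x needs a supporting value in y's domain.
x can be at most 8 (one less than y's maximum).
Valid x values from domain: 7 out of 7.
Pruned = 7 - 7 = 0.

0


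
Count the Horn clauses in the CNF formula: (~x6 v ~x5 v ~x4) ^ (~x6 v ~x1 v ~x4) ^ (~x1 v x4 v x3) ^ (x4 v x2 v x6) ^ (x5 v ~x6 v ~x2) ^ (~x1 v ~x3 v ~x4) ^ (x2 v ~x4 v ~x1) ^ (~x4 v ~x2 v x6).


A Horn clause has at most one positive literal.
Clause 1: 0 positive lit(s) -> Horn
Clause 2: 0 positive lit(s) -> Horn
Clause 3: 2 positive lit(s) -> not Horn
Clause 4: 3 positive lit(s) -> not Horn
Clause 5: 1 positive lit(s) -> Horn
Clause 6: 0 positive lit(s) -> Horn
Clause 7: 1 positive lit(s) -> Horn
Clause 8: 1 positive lit(s) -> Horn
Total Horn clauses = 6.

6


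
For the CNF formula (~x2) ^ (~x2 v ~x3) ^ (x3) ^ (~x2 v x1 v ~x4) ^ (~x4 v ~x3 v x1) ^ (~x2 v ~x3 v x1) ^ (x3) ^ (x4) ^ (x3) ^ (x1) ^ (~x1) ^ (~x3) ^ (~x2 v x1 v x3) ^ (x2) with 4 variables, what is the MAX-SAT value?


Enumerate all 16 truth assignments.
For each, count how many of the 14 clauses are satisfied.
The formula is not fully satisfiable, so the maximum is below 14.
Maximum simultaneously satisfiable clauses = 11.

11


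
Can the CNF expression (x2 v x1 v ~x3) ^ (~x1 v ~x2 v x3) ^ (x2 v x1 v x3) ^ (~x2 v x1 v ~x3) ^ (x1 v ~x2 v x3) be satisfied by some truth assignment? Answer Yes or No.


Check all 8 possible truth assignments.
Number of satisfying assignments found: 3.
The formula is satisfiable.

Yes


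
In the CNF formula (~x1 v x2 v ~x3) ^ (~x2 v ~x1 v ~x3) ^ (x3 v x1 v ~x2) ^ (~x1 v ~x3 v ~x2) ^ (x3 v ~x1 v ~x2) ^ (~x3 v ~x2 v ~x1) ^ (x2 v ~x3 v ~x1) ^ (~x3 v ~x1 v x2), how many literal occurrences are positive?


Scan each clause for unnegated literals.
Clause 1: 1 positive; Clause 2: 0 positive; Clause 3: 2 positive; Clause 4: 0 positive; Clause 5: 1 positive; Clause 6: 0 positive; Clause 7: 1 positive; Clause 8: 1 positive.
Total positive literal occurrences = 6.

6


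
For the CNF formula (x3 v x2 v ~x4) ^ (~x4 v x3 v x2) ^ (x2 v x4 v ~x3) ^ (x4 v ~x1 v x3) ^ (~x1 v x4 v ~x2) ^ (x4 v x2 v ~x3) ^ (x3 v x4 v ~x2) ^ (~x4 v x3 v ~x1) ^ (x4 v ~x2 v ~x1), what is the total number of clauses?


Each group enclosed in parentheses joined by ^ is one clause.
Counting the conjuncts: 9 clauses.

9


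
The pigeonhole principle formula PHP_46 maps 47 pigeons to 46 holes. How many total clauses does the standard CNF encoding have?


The PHP encoding has two parts:
1) At-least-one-hole clauses: 47 (one per pigeon, each with 46 literals).
2) At-most-one-pigeon-per-hole clauses: 46 holes * C(47,2) = 46 * 1081 = 49726.
Total clauses = 47 + 49726 = 49773.

49773


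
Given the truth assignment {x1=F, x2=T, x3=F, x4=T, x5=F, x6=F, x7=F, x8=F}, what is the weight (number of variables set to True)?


The weight is the number of variables assigned True.
True variables: x2, x4.
Weight = 2.

2


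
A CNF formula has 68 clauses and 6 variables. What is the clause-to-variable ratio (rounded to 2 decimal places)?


Clause-to-variable ratio = clauses / variables.
68 / 6 = 11.33.

11.33


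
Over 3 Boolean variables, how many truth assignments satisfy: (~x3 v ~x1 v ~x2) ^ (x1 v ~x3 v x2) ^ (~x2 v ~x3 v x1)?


Enumerate all 8 truth assignments over 3 variables.
Test each against every clause.
Satisfying assignments found: 5.

5


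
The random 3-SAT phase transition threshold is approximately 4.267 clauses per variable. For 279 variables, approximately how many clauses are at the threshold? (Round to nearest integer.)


The 3-SAT phase transition occurs at approximately 4.267 clauses per variable.
m = 4.267 * 279 = 1190.493.
Rounded to nearest integer: 1190.

1190


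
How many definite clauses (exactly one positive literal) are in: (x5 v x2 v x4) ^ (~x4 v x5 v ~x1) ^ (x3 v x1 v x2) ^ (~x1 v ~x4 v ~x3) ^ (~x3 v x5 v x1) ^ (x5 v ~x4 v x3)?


A definite clause has exactly one positive literal.
Clause 1: 3 positive -> not definite
Clause 2: 1 positive -> definite
Clause 3: 3 positive -> not definite
Clause 4: 0 positive -> not definite
Clause 5: 2 positive -> not definite
Clause 6: 2 positive -> not definite
Definite clause count = 1.

1


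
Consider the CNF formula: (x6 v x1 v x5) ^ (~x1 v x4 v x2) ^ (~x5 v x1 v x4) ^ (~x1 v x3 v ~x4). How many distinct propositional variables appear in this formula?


Identify each distinct variable in the formula.
Variables found: x1, x2, x3, x4, x5, x6.
Total distinct variables = 6.

6


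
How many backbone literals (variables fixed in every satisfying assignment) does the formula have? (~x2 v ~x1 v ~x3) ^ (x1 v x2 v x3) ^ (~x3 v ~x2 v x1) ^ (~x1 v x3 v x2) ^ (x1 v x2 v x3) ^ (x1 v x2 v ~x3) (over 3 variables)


Find all satisfying assignments: 3 model(s).
Check which variables have the same value in every model.
No variable is fixed across all models.
Backbone size = 0.

0


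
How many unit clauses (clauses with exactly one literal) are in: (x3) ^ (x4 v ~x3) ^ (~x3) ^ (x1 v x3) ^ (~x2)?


A unit clause contains exactly one literal.
Unit clauses found: (x3), (~x3), (~x2).
Count = 3.

3


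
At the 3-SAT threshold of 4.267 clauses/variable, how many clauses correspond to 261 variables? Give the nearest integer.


The 3-SAT phase transition occurs at approximately 4.267 clauses per variable.
m = 4.267 * 261 = 1113.687.
Rounded to nearest integer: 1114.

1114


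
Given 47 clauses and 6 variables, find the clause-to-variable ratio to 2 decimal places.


Clause-to-variable ratio = clauses / variables.
47 / 6 = 7.83.

7.83


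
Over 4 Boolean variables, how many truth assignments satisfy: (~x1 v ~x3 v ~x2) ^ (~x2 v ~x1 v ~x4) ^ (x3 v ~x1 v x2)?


Enumerate all 16 truth assignments over 4 variables.
Test each against every clause.
Satisfying assignments found: 11.

11


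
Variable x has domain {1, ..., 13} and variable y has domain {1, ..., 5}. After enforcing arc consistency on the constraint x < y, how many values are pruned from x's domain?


For the constraint x < y, x needs a supporting value in y's domain.
x can be at most 4 (one less than y's maximum).
Valid x values from domain: 4 out of 13.
Pruned = 13 - 4 = 9.

9


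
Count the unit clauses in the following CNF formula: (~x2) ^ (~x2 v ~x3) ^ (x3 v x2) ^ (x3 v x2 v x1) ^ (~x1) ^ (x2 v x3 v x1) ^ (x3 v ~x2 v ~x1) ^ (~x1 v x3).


A unit clause contains exactly one literal.
Unit clauses found: (~x2), (~x1).
Count = 2.

2


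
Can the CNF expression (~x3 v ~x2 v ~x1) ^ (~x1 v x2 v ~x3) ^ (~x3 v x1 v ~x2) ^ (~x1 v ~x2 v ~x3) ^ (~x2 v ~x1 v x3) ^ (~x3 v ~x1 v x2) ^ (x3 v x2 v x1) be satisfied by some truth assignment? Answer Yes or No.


Check all 8 possible truth assignments.
Number of satisfying assignments found: 3.
The formula is satisfiable.

Yes


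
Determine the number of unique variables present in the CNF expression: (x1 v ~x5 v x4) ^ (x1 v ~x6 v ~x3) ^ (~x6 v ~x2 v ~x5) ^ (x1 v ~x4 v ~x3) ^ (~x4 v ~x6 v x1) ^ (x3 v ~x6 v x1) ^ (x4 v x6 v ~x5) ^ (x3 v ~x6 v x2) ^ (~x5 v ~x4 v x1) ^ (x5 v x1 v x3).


Identify each distinct variable in the formula.
Variables found: x1, x2, x3, x4, x5, x6.
Total distinct variables = 6.

6


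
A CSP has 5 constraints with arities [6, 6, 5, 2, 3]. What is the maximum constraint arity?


The arities are: 6, 6, 5, 2, 3.
Scan for the maximum value.
Maximum arity = 6.

6


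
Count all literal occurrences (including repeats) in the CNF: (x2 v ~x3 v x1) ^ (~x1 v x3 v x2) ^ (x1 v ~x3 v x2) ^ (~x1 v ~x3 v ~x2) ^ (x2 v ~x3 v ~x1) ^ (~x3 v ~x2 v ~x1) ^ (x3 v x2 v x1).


Clause lengths: 3, 3, 3, 3, 3, 3, 3.
Sum = 3 + 3 + 3 + 3 + 3 + 3 + 3 = 21.

21


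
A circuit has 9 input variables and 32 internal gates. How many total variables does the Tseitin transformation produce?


The Tseitin transformation introduces one auxiliary variable per gate.
Total variables = inputs + gates = 9 + 32 = 41.

41


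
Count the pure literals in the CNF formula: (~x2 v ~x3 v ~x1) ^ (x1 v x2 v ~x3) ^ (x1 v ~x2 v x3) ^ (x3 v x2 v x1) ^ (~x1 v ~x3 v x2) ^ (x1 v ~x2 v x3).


A pure literal appears in only one polarity across all clauses.
No pure literals found.
Count = 0.

0


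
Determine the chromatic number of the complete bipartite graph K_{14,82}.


K_{14,82} is bipartite by definition: the two parts are independent sets, with every edge crossing between them.
Color all vertices in one part with color 1 and all vertices in the other part with color 2.
Since the graph has at least one edge, one color does not suffice.
Chromatic number = 2.

2


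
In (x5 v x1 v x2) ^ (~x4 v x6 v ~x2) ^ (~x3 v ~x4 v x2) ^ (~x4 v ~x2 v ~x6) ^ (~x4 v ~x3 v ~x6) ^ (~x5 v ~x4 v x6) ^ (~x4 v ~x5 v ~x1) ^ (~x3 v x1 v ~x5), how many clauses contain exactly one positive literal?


A definite clause has exactly one positive literal.
Clause 1: 3 positive -> not definite
Clause 2: 1 positive -> definite
Clause 3: 1 positive -> definite
Clause 4: 0 positive -> not definite
Clause 5: 0 positive -> not definite
Clause 6: 1 positive -> definite
Clause 7: 0 positive -> not definite
Clause 8: 1 positive -> definite
Definite clause count = 4.

4


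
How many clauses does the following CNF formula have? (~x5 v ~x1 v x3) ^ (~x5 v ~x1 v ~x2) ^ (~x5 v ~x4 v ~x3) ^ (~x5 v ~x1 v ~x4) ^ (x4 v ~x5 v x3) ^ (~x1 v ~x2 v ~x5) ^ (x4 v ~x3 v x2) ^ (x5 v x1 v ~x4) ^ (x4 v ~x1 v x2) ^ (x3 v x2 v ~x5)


Each group enclosed in parentheses joined by ^ is one clause.
Counting the conjuncts: 10 clauses.

10


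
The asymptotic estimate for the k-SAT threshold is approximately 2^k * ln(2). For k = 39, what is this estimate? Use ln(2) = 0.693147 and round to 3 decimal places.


Using the asymptotic formula: threshold ~ 2^k * ln(2).
2^39 = 549755813888.
549755813888 * 0.693147 = 381061593129.026.

381061593129.026


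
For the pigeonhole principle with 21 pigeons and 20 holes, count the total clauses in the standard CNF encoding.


The PHP encoding has two parts:
1) At-least-one-hole clauses: 21 (one per pigeon, each with 20 literals).
2) At-most-one-pigeon-per-hole clauses: 20 holes * C(21,2) = 20 * 210 = 4200.
Total clauses = 21 + 4200 = 4221.

4221


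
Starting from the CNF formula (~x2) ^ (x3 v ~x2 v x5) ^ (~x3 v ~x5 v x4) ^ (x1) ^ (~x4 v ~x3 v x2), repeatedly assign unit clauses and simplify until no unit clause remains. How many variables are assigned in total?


Unit propagation repeatedly assigns the literal in any unit clause, then simplifies.
Assignments in order: x2 = F, x1 = T.
No further unit clauses remain.
Total variables assigned = 2.

2


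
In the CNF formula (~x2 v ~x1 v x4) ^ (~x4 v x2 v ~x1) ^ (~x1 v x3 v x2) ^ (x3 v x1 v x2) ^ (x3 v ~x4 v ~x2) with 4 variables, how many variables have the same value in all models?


Find all satisfying assignments: 7 model(s).
Check which variables have the same value in every model.
No variable is fixed across all models.
Backbone size = 0.

0


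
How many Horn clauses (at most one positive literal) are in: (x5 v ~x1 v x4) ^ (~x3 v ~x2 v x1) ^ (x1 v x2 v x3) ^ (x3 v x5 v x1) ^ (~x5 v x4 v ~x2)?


A Horn clause has at most one positive literal.
Clause 1: 2 positive lit(s) -> not Horn
Clause 2: 1 positive lit(s) -> Horn
Clause 3: 3 positive lit(s) -> not Horn
Clause 4: 3 positive lit(s) -> not Horn
Clause 5: 1 positive lit(s) -> Horn
Total Horn clauses = 2.

2


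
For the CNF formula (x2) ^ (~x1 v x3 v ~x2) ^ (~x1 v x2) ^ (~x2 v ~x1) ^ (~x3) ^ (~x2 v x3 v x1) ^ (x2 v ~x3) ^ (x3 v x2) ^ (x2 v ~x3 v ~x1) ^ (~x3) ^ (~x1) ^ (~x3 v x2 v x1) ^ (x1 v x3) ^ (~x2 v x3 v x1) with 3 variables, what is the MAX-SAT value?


Enumerate all 8 truth assignments.
For each, count how many of the 14 clauses are satisfied.
The formula is not fully satisfiable, so the maximum is below 14.
Maximum simultaneously satisfiable clauses = 12.

12


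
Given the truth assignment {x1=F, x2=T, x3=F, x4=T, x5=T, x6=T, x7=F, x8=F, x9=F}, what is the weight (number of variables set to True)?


The weight is the number of variables assigned True.
True variables: x2, x4, x5, x6.
Weight = 4.

4


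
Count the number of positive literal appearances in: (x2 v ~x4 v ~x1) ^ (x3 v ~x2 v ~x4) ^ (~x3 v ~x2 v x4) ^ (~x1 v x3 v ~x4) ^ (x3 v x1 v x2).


Scan each clause for unnegated literals.
Clause 1: 1 positive; Clause 2: 1 positive; Clause 3: 1 positive; Clause 4: 1 positive; Clause 5: 3 positive.
Total positive literal occurrences = 7.

7


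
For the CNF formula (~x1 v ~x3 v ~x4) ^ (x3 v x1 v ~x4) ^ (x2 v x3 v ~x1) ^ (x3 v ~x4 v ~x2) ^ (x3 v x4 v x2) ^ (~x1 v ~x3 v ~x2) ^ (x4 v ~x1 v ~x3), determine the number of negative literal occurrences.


Scan each clause for negated literals.
Clause 1: 3 negative; Clause 2: 1 negative; Clause 3: 1 negative; Clause 4: 2 negative; Clause 5: 0 negative; Clause 6: 3 negative; Clause 7: 2 negative.
Total negative literal occurrences = 12.

12


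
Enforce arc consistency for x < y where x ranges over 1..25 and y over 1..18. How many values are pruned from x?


For the constraint x < y, x needs a supporting value in y's domain.
x can be at most 17 (one less than y's maximum).
Valid x values from domain: 17 out of 25.
Pruned = 25 - 17 = 8.

8


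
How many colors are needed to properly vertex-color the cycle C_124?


A cycle on an even number of vertices is bipartite: alternate two colors around the cycle.
Since 124 is even, two colors suffice, and at least two are needed because the graph has edges.
Chromatic number = 2.

2


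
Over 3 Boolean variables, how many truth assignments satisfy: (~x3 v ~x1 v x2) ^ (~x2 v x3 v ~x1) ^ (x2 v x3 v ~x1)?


Enumerate all 8 truth assignments over 3 variables.
Test each against every clause.
Satisfying assignments found: 5.

5


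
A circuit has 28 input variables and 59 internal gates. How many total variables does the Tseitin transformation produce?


The Tseitin transformation introduces one auxiliary variable per gate.
Total variables = inputs + gates = 28 + 59 = 87.

87


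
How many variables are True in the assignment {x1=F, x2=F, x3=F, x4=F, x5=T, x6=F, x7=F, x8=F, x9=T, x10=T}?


The weight is the number of variables assigned True.
True variables: x5, x9, x10.
Weight = 3.

3


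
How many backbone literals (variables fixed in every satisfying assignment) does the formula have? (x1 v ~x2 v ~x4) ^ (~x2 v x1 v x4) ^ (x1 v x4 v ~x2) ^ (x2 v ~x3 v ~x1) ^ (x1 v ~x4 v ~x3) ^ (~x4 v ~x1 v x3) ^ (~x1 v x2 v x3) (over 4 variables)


Find all satisfying assignments: 6 model(s).
Check which variables have the same value in every model.
No variable is fixed across all models.
Backbone size = 0.

0


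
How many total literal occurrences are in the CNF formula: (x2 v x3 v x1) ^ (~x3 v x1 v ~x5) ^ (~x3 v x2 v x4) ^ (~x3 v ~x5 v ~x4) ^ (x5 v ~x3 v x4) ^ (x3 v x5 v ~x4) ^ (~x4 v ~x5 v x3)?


Clause lengths: 3, 3, 3, 3, 3, 3, 3.
Sum = 3 + 3 + 3 + 3 + 3 + 3 + 3 = 21.

21


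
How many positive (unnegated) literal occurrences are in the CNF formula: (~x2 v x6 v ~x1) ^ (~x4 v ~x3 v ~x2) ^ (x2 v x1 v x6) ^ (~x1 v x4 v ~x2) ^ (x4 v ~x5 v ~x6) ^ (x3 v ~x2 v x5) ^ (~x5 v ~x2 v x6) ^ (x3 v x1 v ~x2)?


Scan each clause for unnegated literals.
Clause 1: 1 positive; Clause 2: 0 positive; Clause 3: 3 positive; Clause 4: 1 positive; Clause 5: 1 positive; Clause 6: 2 positive; Clause 7: 1 positive; Clause 8: 2 positive.
Total positive literal occurrences = 11.

11


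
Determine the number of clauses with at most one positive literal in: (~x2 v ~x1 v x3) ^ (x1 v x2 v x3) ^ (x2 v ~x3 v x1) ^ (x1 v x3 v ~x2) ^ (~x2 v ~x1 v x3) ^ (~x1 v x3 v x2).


A Horn clause has at most one positive literal.
Clause 1: 1 positive lit(s) -> Horn
Clause 2: 3 positive lit(s) -> not Horn
Clause 3: 2 positive lit(s) -> not Horn
Clause 4: 2 positive lit(s) -> not Horn
Clause 5: 1 positive lit(s) -> Horn
Clause 6: 2 positive lit(s) -> not Horn
Total Horn clauses = 2.

2


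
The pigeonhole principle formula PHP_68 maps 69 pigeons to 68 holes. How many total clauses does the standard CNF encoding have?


The PHP encoding has two parts:
1) At-least-one-hole clauses: 69 (one per pigeon, each with 68 literals).
2) At-most-one-pigeon-per-hole clauses: 68 holes * C(69,2) = 68 * 2346 = 159528.
Total clauses = 69 + 159528 = 159597.

159597


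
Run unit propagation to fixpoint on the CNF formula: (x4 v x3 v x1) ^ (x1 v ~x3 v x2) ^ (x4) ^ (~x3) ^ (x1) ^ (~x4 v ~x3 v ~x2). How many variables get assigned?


Unit propagation repeatedly assigns the literal in any unit clause, then simplifies.
Assignments in order: x4 = T, x3 = F, x1 = T.
No further unit clauses remain.
Total variables assigned = 3.

3


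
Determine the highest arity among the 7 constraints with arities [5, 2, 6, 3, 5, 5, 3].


The arities are: 5, 2, 6, 3, 5, 5, 3.
Scan for the maximum value.
Maximum arity = 6.

6


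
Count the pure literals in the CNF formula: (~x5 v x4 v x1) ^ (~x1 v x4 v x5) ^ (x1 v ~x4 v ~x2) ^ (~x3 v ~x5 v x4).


A pure literal appears in only one polarity across all clauses.
Pure literals: x2 (negative only), x3 (negative only).
Count = 2.

2


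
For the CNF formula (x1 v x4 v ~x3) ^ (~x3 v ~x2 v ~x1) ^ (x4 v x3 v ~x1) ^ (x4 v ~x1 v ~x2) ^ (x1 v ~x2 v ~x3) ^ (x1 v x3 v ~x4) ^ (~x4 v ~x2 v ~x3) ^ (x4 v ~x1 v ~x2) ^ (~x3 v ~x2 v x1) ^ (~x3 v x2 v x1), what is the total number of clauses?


Each group enclosed in parentheses joined by ^ is one clause.
Counting the conjuncts: 10 clauses.

10


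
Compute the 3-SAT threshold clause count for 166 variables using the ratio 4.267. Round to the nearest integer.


The 3-SAT phase transition occurs at approximately 4.267 clauses per variable.
m = 4.267 * 166 = 708.322.
Rounded to nearest integer: 708.

708


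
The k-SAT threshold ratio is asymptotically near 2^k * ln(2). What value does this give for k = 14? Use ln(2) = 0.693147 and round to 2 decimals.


Using the asymptotic formula: threshold ~ 2^k * ln(2).
2^14 = 16384.
16384 * 0.693147 = 11356.52.

11356.52


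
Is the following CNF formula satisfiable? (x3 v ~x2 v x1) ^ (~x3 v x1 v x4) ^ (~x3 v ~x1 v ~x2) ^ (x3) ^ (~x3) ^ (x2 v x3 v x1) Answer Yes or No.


Check all 16 possible truth assignments.
Number of satisfying assignments found: 0.
The formula is unsatisfiable.

No


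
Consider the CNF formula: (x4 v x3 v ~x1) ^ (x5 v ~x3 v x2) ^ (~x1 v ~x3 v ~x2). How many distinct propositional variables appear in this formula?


Identify each distinct variable in the formula.
Variables found: x1, x2, x3, x4, x5.
Total distinct variables = 5.

5


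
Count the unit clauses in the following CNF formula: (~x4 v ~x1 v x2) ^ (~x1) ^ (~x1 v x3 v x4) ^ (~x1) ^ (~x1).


A unit clause contains exactly one literal.
Unit clauses found: (~x1), (~x1), (~x1).
Count = 3.

3


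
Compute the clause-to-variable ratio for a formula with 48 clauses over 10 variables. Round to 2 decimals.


Clause-to-variable ratio = clauses / variables.
48 / 10 = 4.8.

4.8


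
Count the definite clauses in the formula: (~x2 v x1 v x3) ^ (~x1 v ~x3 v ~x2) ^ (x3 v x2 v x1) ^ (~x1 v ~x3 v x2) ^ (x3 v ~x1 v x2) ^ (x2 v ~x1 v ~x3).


A definite clause has exactly one positive literal.
Clause 1: 2 positive -> not definite
Clause 2: 0 positive -> not definite
Clause 3: 3 positive -> not definite
Clause 4: 1 positive -> definite
Clause 5: 2 positive -> not definite
Clause 6: 1 positive -> definite
Definite clause count = 2.

2


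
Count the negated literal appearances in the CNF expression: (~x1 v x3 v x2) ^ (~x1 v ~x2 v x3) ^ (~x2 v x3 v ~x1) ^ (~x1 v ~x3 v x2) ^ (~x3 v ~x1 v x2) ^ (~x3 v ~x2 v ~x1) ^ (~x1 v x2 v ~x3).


Scan each clause for negated literals.
Clause 1: 1 negative; Clause 2: 2 negative; Clause 3: 2 negative; Clause 4: 2 negative; Clause 5: 2 negative; Clause 6: 3 negative; Clause 7: 2 negative.
Total negative literal occurrences = 14.

14


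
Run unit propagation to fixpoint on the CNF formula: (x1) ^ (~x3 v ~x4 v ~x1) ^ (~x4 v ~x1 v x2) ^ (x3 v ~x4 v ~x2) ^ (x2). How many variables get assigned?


Unit propagation repeatedly assigns the literal in any unit clause, then simplifies.
Assignments in order: x1 = T, x2 = T.
No further unit clauses remain.
Total variables assigned = 2.

2


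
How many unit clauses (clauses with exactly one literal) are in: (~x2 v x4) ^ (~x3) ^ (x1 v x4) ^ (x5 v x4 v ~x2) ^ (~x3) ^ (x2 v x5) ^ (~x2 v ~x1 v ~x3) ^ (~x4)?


A unit clause contains exactly one literal.
Unit clauses found: (~x3), (~x3), (~x4).
Count = 3.

3


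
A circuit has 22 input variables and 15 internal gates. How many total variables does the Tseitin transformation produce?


The Tseitin transformation introduces one auxiliary variable per gate.
Total variables = inputs + gates = 22 + 15 = 37.

37


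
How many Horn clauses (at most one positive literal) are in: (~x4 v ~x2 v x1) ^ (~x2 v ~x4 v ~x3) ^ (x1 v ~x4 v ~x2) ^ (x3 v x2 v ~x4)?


A Horn clause has at most one positive literal.
Clause 1: 1 positive lit(s) -> Horn
Clause 2: 0 positive lit(s) -> Horn
Clause 3: 1 positive lit(s) -> Horn
Clause 4: 2 positive lit(s) -> not Horn
Total Horn clauses = 3.

3


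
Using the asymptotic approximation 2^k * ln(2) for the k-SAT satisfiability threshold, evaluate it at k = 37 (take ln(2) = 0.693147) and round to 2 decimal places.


Using the asymptotic formula: threshold ~ 2^k * ln(2).
2^37 = 137438953472.
137438953472 * 0.693147 = 95265398282.26.

95265398282.26


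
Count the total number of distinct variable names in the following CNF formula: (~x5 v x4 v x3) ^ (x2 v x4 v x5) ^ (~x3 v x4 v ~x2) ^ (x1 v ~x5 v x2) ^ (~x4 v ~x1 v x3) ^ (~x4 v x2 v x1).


Identify each distinct variable in the formula.
Variables found: x1, x2, x3, x4, x5.
Total distinct variables = 5.

5


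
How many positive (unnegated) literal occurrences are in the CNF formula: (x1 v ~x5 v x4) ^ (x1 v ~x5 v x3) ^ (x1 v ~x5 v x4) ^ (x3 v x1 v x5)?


Scan each clause for unnegated literals.
Clause 1: 2 positive; Clause 2: 2 positive; Clause 3: 2 positive; Clause 4: 3 positive.
Total positive literal occurrences = 9.

9


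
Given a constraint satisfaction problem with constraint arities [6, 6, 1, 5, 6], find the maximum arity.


The arities are: 6, 6, 1, 5, 6.
Scan for the maximum value.
Maximum arity = 6.

6


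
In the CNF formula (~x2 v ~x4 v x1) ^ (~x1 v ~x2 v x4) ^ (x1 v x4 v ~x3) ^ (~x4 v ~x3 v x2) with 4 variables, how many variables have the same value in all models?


Find all satisfying assignments: 8 model(s).
Check which variables have the same value in every model.
No variable is fixed across all models.
Backbone size = 0.

0


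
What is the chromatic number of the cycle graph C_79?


An odd cycle cannot be 2-colored: alternating two colors around the cycle returns to the start with a conflict.
Since 79 is odd, three colors are required (and three suffice).
Chromatic number = 3.

3


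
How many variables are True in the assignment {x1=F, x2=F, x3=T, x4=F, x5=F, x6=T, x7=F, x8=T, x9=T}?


The weight is the number of variables assigned True.
True variables: x3, x6, x8, x9.
Weight = 4.

4


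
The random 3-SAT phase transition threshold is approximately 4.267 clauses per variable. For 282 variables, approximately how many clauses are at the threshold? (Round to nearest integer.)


The 3-SAT phase transition occurs at approximately 4.267 clauses per variable.
m = 4.267 * 282 = 1203.294.
Rounded to nearest integer: 1203.

1203


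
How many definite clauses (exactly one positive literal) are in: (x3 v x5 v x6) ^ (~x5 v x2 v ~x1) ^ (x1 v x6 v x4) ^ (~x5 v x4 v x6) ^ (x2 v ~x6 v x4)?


A definite clause has exactly one positive literal.
Clause 1: 3 positive -> not definite
Clause 2: 1 positive -> definite
Clause 3: 3 positive -> not definite
Clause 4: 2 positive -> not definite
Clause 5: 2 positive -> not definite
Definite clause count = 1.

1


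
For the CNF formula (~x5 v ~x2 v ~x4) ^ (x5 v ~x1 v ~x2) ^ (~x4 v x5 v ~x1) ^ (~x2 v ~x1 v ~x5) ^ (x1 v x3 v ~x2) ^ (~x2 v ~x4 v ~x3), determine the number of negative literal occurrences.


Scan each clause for negated literals.
Clause 1: 3 negative; Clause 2: 2 negative; Clause 3: 2 negative; Clause 4: 3 negative; Clause 5: 1 negative; Clause 6: 3 negative.
Total negative literal occurrences = 14.

14


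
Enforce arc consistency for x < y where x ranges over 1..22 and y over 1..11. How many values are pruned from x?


For the constraint x < y, x needs a supporting value in y's domain.
x can be at most 10 (one less than y's maximum).
Valid x values from domain: 10 out of 22.
Pruned = 22 - 10 = 12.

12


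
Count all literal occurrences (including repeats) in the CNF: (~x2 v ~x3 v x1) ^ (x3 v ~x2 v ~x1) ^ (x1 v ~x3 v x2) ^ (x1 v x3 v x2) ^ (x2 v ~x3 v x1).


Clause lengths: 3, 3, 3, 3, 3.
Sum = 3 + 3 + 3 + 3 + 3 = 15.

15


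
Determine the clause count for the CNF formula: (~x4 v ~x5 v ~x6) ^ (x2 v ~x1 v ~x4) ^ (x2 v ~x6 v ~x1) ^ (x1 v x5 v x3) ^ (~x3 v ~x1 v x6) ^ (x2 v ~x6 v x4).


Each group enclosed in parentheses joined by ^ is one clause.
Counting the conjuncts: 6 clauses.

6


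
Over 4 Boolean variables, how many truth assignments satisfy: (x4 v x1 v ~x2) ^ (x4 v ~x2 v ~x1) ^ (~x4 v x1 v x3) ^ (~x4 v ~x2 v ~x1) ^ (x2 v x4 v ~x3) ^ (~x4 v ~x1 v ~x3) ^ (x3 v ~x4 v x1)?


Enumerate all 16 truth assignments over 4 variables.
Test each against every clause.
Satisfying assignments found: 5.

5


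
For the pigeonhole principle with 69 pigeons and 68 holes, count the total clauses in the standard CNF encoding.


The PHP encoding has two parts:
1) At-least-one-hole clauses: 69 (one per pigeon, each with 68 literals).
2) At-most-one-pigeon-per-hole clauses: 68 holes * C(69,2) = 68 * 2346 = 159528.
Total clauses = 69 + 159528 = 159597.

159597


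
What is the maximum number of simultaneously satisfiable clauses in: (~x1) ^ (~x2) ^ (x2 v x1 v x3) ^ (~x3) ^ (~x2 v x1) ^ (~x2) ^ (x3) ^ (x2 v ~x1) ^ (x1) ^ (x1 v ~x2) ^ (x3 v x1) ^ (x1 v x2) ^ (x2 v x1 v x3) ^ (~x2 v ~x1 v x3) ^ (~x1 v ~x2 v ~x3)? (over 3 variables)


Enumerate all 8 truth assignments.
For each, count how many of the 15 clauses are satisfied.
The formula is not fully satisfiable, so the maximum is below 15.
Maximum simultaneously satisfiable clauses = 12.

12


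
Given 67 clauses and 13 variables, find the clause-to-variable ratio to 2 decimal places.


Clause-to-variable ratio = clauses / variables.
67 / 13 = 5.15.

5.15


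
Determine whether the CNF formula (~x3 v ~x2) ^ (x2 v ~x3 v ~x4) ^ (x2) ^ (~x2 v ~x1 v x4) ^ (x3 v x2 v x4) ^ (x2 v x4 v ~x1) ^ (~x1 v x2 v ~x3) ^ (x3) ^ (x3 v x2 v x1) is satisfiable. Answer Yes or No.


Check all 16 possible truth assignments.
Number of satisfying assignments found: 0.
The formula is unsatisfiable.

No


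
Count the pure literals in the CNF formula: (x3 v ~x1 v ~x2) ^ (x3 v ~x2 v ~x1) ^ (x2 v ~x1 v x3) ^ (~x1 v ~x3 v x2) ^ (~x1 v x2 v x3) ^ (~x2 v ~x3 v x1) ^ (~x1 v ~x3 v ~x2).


A pure literal appears in only one polarity across all clauses.
No pure literals found.
Count = 0.

0


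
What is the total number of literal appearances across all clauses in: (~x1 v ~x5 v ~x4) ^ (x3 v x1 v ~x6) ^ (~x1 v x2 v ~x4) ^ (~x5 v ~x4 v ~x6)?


Clause lengths: 3, 3, 3, 3.
Sum = 3 + 3 + 3 + 3 = 12.

12


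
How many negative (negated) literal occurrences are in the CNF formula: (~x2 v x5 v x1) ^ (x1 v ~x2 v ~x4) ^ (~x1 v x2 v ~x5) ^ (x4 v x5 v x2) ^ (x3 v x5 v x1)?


Scan each clause for negated literals.
Clause 1: 1 negative; Clause 2: 2 negative; Clause 3: 2 negative; Clause 4: 0 negative; Clause 5: 0 negative.
Total negative literal occurrences = 5.

5


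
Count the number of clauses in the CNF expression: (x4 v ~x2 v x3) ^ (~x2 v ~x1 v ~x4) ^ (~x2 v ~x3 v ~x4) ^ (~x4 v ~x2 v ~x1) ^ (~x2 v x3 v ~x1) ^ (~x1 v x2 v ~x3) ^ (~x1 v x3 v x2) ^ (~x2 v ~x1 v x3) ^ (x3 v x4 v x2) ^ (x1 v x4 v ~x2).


Each group enclosed in parentheses joined by ^ is one clause.
Counting the conjuncts: 10 clauses.

10


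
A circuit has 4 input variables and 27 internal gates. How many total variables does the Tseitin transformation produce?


The Tseitin transformation introduces one auxiliary variable per gate.
Total variables = inputs + gates = 4 + 27 = 31.

31


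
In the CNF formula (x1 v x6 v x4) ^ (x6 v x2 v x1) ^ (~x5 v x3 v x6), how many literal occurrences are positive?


Scan each clause for unnegated literals.
Clause 1: 3 positive; Clause 2: 3 positive; Clause 3: 2 positive.
Total positive literal occurrences = 8.

8


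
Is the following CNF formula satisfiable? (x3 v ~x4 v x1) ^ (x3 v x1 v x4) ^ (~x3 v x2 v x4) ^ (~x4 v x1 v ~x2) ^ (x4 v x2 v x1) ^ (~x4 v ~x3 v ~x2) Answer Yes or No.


Check all 16 possible truth assignments.
Number of satisfying assignments found: 8.
The formula is satisfiable.

Yes


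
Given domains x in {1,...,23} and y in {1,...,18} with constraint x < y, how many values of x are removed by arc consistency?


For the constraint x < y, x needs a supporting value in y's domain.
x can be at most 17 (one less than y's maximum).
Valid x values from domain: 17 out of 23.
Pruned = 23 - 17 = 6.

6


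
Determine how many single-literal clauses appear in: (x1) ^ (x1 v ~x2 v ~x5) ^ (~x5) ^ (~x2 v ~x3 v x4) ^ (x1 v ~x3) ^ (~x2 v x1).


A unit clause contains exactly one literal.
Unit clauses found: (x1), (~x5).
Count = 2.

2


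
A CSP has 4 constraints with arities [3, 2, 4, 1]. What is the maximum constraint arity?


The arities are: 3, 2, 4, 1.
Scan for the maximum value.
Maximum arity = 4.

4


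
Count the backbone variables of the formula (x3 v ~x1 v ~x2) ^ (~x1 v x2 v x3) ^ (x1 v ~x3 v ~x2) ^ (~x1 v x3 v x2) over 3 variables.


Find all satisfying assignments: 5 model(s).
Check which variables have the same value in every model.
No variable is fixed across all models.
Backbone size = 0.

0


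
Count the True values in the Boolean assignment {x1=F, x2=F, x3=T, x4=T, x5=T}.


The weight is the number of variables assigned True.
True variables: x3, x4, x5.
Weight = 3.

3


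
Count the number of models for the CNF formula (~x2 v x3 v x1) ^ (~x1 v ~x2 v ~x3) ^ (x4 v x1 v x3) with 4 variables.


Enumerate all 16 truth assignments over 4 variables.
Test each against every clause.
Satisfying assignments found: 11.

11


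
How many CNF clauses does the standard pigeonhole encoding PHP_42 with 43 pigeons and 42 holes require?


The PHP encoding has two parts:
1) At-least-one-hole clauses: 43 (one per pigeon, each with 42 literals).
2) At-most-one-pigeon-per-hole clauses: 42 holes * C(43,2) = 42 * 903 = 37926.
Total clauses = 43 + 37926 = 37969.

37969


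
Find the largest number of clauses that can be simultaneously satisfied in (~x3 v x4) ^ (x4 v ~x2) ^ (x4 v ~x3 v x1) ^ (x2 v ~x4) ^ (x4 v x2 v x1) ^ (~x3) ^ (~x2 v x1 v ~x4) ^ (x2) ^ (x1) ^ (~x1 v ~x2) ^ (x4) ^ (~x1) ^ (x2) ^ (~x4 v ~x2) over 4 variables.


Enumerate all 16 truth assignments.
For each, count how many of the 14 clauses are satisfied.
The formula is not fully satisfiable, so the maximum is below 14.
Maximum simultaneously satisfiable clauses = 11.

11


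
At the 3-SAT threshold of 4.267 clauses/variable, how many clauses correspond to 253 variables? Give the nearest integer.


The 3-SAT phase transition occurs at approximately 4.267 clauses per variable.
m = 4.267 * 253 = 1079.551.
Rounded to nearest integer: 1080.

1080


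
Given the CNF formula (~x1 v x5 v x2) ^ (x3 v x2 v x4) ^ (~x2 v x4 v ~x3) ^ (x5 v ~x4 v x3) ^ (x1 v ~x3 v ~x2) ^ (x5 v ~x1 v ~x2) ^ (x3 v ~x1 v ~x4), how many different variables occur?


Identify each distinct variable in the formula.
Variables found: x1, x2, x3, x4, x5.
Total distinct variables = 5.

5


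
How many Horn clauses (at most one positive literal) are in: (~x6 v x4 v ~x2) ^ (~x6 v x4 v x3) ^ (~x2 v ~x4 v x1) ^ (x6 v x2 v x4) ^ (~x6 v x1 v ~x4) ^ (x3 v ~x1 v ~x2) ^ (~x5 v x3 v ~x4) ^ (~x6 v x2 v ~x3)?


A Horn clause has at most one positive literal.
Clause 1: 1 positive lit(s) -> Horn
Clause 2: 2 positive lit(s) -> not Horn
Clause 3: 1 positive lit(s) -> Horn
Clause 4: 3 positive lit(s) -> not Horn
Clause 5: 1 positive lit(s) -> Horn
Clause 6: 1 positive lit(s) -> Horn
Clause 7: 1 positive lit(s) -> Horn
Clause 8: 1 positive lit(s) -> Horn
Total Horn clauses = 6.

6


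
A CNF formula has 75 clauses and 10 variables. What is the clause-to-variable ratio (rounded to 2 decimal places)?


Clause-to-variable ratio = clauses / variables.
75 / 10 = 7.5.

7.5


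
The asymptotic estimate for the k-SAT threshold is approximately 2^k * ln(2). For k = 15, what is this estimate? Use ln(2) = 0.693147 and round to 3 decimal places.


Using the asymptotic formula: threshold ~ 2^k * ln(2).
2^15 = 32768.
32768 * 0.693147 = 22713.041.

22713.041


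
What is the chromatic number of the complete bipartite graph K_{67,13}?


K_{67,13} is bipartite by definition: the two parts are independent sets, with every edge crossing between them.
Color all vertices in one part with color 1 and all vertices in the other part with color 2.
Since the graph has at least one edge, one color does not suffice.
Chromatic number = 2.

2


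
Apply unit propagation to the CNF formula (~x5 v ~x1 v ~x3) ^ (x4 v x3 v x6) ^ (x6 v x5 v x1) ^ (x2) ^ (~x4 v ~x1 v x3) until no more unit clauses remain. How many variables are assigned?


Unit propagation repeatedly assigns the literal in any unit clause, then simplifies.
Assignments in order: x2 = T.
No further unit clauses remain.
Total variables assigned = 1.

1
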